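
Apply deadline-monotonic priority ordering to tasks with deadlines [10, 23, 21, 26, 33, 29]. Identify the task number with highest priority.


Sort tasks by relative deadline (ascending):
  Task 1: deadline = 10
  Task 3: deadline = 21
  Task 2: deadline = 23
  Task 4: deadline = 26
  Task 6: deadline = 29
  Task 5: deadline = 33
Priority order (highest first): [1, 3, 2, 4, 6, 5]
Highest priority task = 1

1


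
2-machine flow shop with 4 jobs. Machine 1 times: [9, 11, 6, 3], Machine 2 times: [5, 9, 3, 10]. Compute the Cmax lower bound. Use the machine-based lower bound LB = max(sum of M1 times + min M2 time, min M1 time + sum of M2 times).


LB1 = sum(M1 times) + min(M2 times) = 29 + 3 = 32
LB2 = min(M1 times) + sum(M2 times) = 3 + 27 = 30
Lower bound = max(LB1, LB2) = max(32, 30) = 32

32


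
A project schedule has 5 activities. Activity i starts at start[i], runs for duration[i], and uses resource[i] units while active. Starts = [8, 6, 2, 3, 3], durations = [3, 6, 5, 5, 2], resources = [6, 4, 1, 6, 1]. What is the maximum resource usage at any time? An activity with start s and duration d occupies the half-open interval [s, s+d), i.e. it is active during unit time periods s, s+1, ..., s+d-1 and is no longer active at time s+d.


Each activity i is active on [start_i, start_i + duration_i).
Compute total resource usage per time slot:
  t=0: active resources = [], total = 0
  t=1: active resources = [], total = 0
  t=2: active resources = [1], total = 1
  t=3: active resources = [1, 6, 1], total = 8
  t=4: active resources = [1, 6, 1], total = 8
  t=5: active resources = [1, 6], total = 7
  t=6: active resources = [4, 1, 6], total = 11
  t=7: active resources = [4, 6], total = 10
  t=8: active resources = [6, 4], total = 10
  t=9: active resources = [6, 4], total = 10
  t=10: active resources = [6, 4], total = 10
  t=11: active resources = [4], total = 4
Peak resource demand = 11

11


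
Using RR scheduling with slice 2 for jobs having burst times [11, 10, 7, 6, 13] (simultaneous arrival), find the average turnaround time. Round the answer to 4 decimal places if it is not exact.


Time quantum = 2
Execution trace:
  J1 runs 2 units, time = 2
  J2 runs 2 units, time = 4
  J3 runs 2 units, time = 6
  J4 runs 2 units, time = 8
  J5 runs 2 units, time = 10
  J1 runs 2 units, time = 12
  J2 runs 2 units, time = 14
  J3 runs 2 units, time = 16
  J4 runs 2 units, time = 18
  J5 runs 2 units, time = 20
  J1 runs 2 units, time = 22
  J2 runs 2 units, time = 24
  J3 runs 2 units, time = 26
  J4 runs 2 units, time = 28
  J5 runs 2 units, time = 30
  J1 runs 2 units, time = 32
  J2 runs 2 units, time = 34
  J3 runs 1 units, time = 35
  J5 runs 2 units, time = 37
  J1 runs 2 units, time = 39
  J2 runs 2 units, time = 41
  J5 runs 2 units, time = 43
  J1 runs 1 units, time = 44
  J5 runs 2 units, time = 46
  J5 runs 1 units, time = 47
Finish times: [44, 41, 35, 28, 47]
Average turnaround = 195/5 = 39.0

39.0


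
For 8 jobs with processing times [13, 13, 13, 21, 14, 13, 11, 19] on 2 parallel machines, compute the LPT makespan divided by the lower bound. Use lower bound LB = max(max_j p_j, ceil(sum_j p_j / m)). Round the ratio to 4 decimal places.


LPT order: [21, 19, 14, 13, 13, 13, 13, 11]
Machine loads after assignment: [58, 59]
LPT makespan = 59
Lower bound = max(max_job, ceil(total/2)) = max(21, 59) = 59
Ratio = 59 / 59 = 1.0

1.0


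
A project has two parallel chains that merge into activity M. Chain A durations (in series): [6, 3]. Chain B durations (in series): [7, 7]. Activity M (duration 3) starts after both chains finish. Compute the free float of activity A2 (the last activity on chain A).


ES(A2) = sum of predecessors on chain A = 6
EF(A2) = ES + duration = 6 + 3 = 9
Successor of A2 is M. ES(M) = max(sum(A), sum(B)) = max(9, 14) = 14
Free float = ES(successor) - EF(current) = 14 - 9 = 5

5


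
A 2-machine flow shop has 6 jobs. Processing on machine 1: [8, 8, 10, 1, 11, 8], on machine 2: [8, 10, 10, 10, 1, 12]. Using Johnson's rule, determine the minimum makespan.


Apply Johnson's rule:
  Group 1 (a <= b): [(4, 1, 10), (1, 8, 8), (2, 8, 10), (6, 8, 12), (3, 10, 10)]
  Group 2 (a > b): [(5, 11, 1)]
Optimal job order: [4, 1, 2, 6, 3, 5]
Schedule:
  Job 4: M1 done at 1, M2 done at 11
  Job 1: M1 done at 9, M2 done at 19
  Job 2: M1 done at 17, M2 done at 29
  Job 6: M1 done at 25, M2 done at 41
  Job 3: M1 done at 35, M2 done at 51
  Job 5: M1 done at 46, M2 done at 52
Makespan = 52

52


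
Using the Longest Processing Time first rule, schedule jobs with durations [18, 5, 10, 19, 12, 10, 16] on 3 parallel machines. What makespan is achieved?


Sort jobs in decreasing order (LPT): [19, 18, 16, 12, 10, 10, 5]
Assign each job to the least loaded machine:
  Machine 1: jobs [19, 10], load = 29
  Machine 2: jobs [18, 10, 5], load = 33
  Machine 3: jobs [16, 12], load = 28
Makespan = max load = 33

33


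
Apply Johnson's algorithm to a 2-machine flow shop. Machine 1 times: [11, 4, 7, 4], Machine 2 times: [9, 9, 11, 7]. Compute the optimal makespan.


Apply Johnson's rule:
  Group 1 (a <= b): [(2, 4, 9), (4, 4, 7), (3, 7, 11)]
  Group 2 (a > b): [(1, 11, 9)]
Optimal job order: [2, 4, 3, 1]
Schedule:
  Job 2: M1 done at 4, M2 done at 13
  Job 4: M1 done at 8, M2 done at 20
  Job 3: M1 done at 15, M2 done at 31
  Job 1: M1 done at 26, M2 done at 40
Makespan = 40

40


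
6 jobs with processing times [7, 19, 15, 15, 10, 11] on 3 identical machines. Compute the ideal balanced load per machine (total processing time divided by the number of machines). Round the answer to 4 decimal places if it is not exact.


Total processing time = 7 + 19 + 15 + 15 + 10 + 11 = 77
Number of machines = 3
Ideal balanced load = 77 / 3 = 25.6667

25.6667


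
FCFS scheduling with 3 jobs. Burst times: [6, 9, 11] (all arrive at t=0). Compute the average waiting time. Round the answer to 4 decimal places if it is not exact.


FCFS order (as given): [6, 9, 11]
Waiting times:
  Job 1: wait = 0
  Job 2: wait = 6
  Job 3: wait = 15
Sum of waiting times = 21
Average waiting time = 21/3 = 7.0

7.0


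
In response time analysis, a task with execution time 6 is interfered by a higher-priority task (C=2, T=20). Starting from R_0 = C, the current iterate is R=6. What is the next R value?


R_next = C + ceil(R_prev / T_hp) * C_hp
ceil(6 / 20) = ceil(0.3) = 1
Interference = 1 * 2 = 2
R_next = 6 + 2 = 8

8


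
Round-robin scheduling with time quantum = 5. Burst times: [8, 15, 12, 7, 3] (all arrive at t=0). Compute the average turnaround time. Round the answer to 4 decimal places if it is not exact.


Time quantum = 5
Execution trace:
  J1 runs 5 units, time = 5
  J2 runs 5 units, time = 10
  J3 runs 5 units, time = 15
  J4 runs 5 units, time = 20
  J5 runs 3 units, time = 23
  J1 runs 3 units, time = 26
  J2 runs 5 units, time = 31
  J3 runs 5 units, time = 36
  J4 runs 2 units, time = 38
  J2 runs 5 units, time = 43
  J3 runs 2 units, time = 45
Finish times: [26, 43, 45, 38, 23]
Average turnaround = 175/5 = 35.0

35.0


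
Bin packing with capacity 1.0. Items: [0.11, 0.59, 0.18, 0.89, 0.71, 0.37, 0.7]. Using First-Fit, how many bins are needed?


Place items sequentially using First-Fit:
  Item 0.11 -> new Bin 1
  Item 0.59 -> Bin 1 (now 0.7)
  Item 0.18 -> Bin 1 (now 0.88)
  Item 0.89 -> new Bin 2
  Item 0.71 -> new Bin 3
  Item 0.37 -> new Bin 4
  Item 0.7 -> new Bin 5
Total bins used = 5

5


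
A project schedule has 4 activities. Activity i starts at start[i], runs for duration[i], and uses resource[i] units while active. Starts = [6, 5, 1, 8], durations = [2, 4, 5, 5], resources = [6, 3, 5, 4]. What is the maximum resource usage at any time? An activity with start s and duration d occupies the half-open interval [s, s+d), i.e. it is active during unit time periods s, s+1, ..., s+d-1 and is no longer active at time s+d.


Each activity i is active on [start_i, start_i + duration_i).
Compute total resource usage per time slot:
  t=0: active resources = [], total = 0
  t=1: active resources = [5], total = 5
  t=2: active resources = [5], total = 5
  t=3: active resources = [5], total = 5
  t=4: active resources = [5], total = 5
  t=5: active resources = [3, 5], total = 8
  t=6: active resources = [6, 3], total = 9
  t=7: active resources = [6, 3], total = 9
  t=8: active resources = [3, 4], total = 7
  t=9: active resources = [4], total = 4
  t=10: active resources = [4], total = 4
  t=11: active resources = [4], total = 4
  t=12: active resources = [4], total = 4
Peak resource demand = 9

9


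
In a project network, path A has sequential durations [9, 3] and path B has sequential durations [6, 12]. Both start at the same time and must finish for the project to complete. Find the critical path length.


Path A total = 9 + 3 = 12
Path B total = 6 + 12 = 18
Critical path = longest path = max(12, 18) = 18

18


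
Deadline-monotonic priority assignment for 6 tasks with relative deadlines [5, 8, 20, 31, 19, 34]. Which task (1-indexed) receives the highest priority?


Sort tasks by relative deadline (ascending):
  Task 1: deadline = 5
  Task 2: deadline = 8
  Task 5: deadline = 19
  Task 3: deadline = 20
  Task 4: deadline = 31
  Task 6: deadline = 34
Priority order (highest first): [1, 2, 5, 3, 4, 6]
Highest priority task = 1

1


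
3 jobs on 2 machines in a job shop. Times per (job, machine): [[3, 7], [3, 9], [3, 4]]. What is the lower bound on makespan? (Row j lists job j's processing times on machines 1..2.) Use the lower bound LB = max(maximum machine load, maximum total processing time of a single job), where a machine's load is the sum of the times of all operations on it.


Machine loads:
  Machine 1: 3 + 3 + 3 = 9
  Machine 2: 7 + 9 + 4 = 20
Max machine load = 20
Job totals:
  Job 1: 10
  Job 2: 12
  Job 3: 7
Max job total = 12
Lower bound = max(20, 12) = 20

20


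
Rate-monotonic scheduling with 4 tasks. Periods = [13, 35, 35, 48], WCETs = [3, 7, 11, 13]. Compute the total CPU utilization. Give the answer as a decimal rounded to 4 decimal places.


Compute individual utilizations (exact fractions):
  Task 1: C/T = 3/13 (approx. 0.2308)
  Task 2: C/T = 7/35 = 1/5 (approx. 0.2)
  Task 3: C/T = 11/35 (approx. 0.3143)
  Task 4: C/T = 13/48 (approx. 0.2708)
Total utilization U = 3/13 + 1/5 + 11/35 + 13/48 = 22187/21840
Rounded to 4 decimal places: U = 1.0159
RM (Liu & Layland) bound for 4 tasks = 0.756828; compare with U = 22187/21840 (approx. 1.015888)
U > 1, so the task set is not schedulable (processor overloaded).

1.0159


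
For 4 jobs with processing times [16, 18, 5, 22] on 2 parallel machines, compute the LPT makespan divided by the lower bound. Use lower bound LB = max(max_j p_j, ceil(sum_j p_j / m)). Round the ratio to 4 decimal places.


LPT order: [22, 18, 16, 5]
Machine loads after assignment: [27, 34]
LPT makespan = 34
Lower bound = max(max_job, ceil(total/2)) = max(22, 31) = 31
Ratio = 34 / 31 = 1.0968

1.0968


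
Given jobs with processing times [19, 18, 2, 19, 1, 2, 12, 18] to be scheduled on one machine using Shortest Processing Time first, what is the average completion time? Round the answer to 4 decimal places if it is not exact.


Sort jobs by processing time (SPT order): [1, 2, 2, 12, 18, 18, 19, 19]
Compute completion times sequentially:
  Job 1: processing = 1, completes at 1
  Job 2: processing = 2, completes at 3
  Job 3: processing = 2, completes at 5
  Job 4: processing = 12, completes at 17
  Job 5: processing = 18, completes at 35
  Job 6: processing = 18, completes at 53
  Job 7: processing = 19, completes at 72
  Job 8: processing = 19, completes at 91
Sum of completion times = 277
Average completion time = 277/8 = 34.625

34.625


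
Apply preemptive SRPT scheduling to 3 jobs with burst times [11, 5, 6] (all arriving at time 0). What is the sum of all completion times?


Since all jobs arrive at t=0, SRPT equals SPT ordering.
SPT order: [5, 6, 11]
Completion times:
  Job 1: p=5, C=5
  Job 2: p=6, C=11
  Job 3: p=11, C=22
Total completion time = 5 + 11 + 22 = 38

38


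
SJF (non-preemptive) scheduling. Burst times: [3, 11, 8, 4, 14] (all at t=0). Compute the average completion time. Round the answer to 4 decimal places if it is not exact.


SJF order (ascending): [3, 4, 8, 11, 14]
Completion times:
  Job 1: burst=3, C=3
  Job 2: burst=4, C=7
  Job 3: burst=8, C=15
  Job 4: burst=11, C=26
  Job 5: burst=14, C=40
Average completion = 91/5 = 18.2

18.2


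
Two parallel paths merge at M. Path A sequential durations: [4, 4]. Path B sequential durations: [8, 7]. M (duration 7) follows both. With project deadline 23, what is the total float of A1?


Forward pass: ES(A1) = sum of predecessors on chain A = 0
EF = ES + duration = 0 + 4 = 4
Backward pass: LF(M) = deadline = 23; LS(M) = 23 - 7 = 16
LF(A1) = LS(M) - sum(successors on chain A) = 16 - 4 = 12
LS = LF - duration = 12 - 4 = 8
Total float = LS - ES = 8 - 0 = 8

8


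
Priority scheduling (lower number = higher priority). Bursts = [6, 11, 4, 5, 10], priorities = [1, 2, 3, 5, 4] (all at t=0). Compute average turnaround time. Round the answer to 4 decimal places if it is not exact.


Sort by priority (ascending = highest first):
Order: [(1, 6), (2, 11), (3, 4), (4, 10), (5, 5)]
Completion times:
  Priority 1, burst=6, C=6
  Priority 2, burst=11, C=17
  Priority 3, burst=4, C=21
  Priority 4, burst=10, C=31
  Priority 5, burst=5, C=36
Average turnaround = 111/5 = 22.2

22.2


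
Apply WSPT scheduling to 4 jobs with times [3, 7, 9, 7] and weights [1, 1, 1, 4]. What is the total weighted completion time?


Compute p/w ratios and sort ascending (WSPT): [(7, 4), (3, 1), (7, 1), (9, 1)]
Compute weighted completion times:
  Job (p=7,w=4): C=7, w*C=4*7=28
  Job (p=3,w=1): C=10, w*C=1*10=10
  Job (p=7,w=1): C=17, w*C=1*17=17
  Job (p=9,w=1): C=26, w*C=1*26=26
Total weighted completion time = 81

81


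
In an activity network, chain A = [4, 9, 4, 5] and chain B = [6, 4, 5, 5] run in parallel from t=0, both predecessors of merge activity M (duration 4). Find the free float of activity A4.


ES(A4) = sum of predecessors on chain A = 17
EF(A4) = ES + duration = 17 + 5 = 22
Successor of A4 is M. ES(M) = max(sum(A), sum(B)) = max(22, 20) = 22
Free float = ES(successor) - EF(current) = 22 - 22 = 0

0


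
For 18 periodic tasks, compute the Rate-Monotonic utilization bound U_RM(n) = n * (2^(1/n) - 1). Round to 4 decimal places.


Compute 2^(1/18) = 1.0392592260
Subtract 1: 1.0392592260 - 1 = 0.0392592260
Multiply by n: 18 * 0.0392592260 = 0.7066660680
Round to 4 dp: 0.7067

0.7067


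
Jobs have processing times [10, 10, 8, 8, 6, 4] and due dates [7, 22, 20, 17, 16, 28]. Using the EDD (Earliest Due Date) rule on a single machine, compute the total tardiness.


Sort by due date (EDD order): [(10, 7), (6, 16), (8, 17), (8, 20), (10, 22), (4, 28)]
Compute completion times and tardiness:
  Job 1: p=10, d=7, C=10, tardiness=max(0,10-7)=3
  Job 2: p=6, d=16, C=16, tardiness=max(0,16-16)=0
  Job 3: p=8, d=17, C=24, tardiness=max(0,24-17)=7
  Job 4: p=8, d=20, C=32, tardiness=max(0,32-20)=12
  Job 5: p=10, d=22, C=42, tardiness=max(0,42-22)=20
  Job 6: p=4, d=28, C=46, tardiness=max(0,46-28)=18
Total tardiness = 60

60


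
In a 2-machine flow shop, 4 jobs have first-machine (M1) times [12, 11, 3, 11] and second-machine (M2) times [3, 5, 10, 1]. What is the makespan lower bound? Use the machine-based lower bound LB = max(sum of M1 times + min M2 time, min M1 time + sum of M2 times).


LB1 = sum(M1 times) + min(M2 times) = 37 + 1 = 38
LB2 = min(M1 times) + sum(M2 times) = 3 + 19 = 22
Lower bound = max(LB1, LB2) = max(38, 22) = 38

38


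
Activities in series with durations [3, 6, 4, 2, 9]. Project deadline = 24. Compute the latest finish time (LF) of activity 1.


LF(activity 1) = deadline - sum of successor durations
Successors: activities 2 through 5 with durations [6, 4, 2, 9]
Sum of successor durations = 21
LF = 24 - 21 = 3

3


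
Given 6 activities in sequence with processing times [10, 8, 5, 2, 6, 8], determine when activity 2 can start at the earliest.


Activity 2 starts after activities 1 through 1 complete.
Predecessor durations: [10]
ES = 10 = 10

10


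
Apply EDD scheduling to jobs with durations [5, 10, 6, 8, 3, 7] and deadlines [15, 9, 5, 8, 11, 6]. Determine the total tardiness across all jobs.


Sort by due date (EDD order): [(6, 5), (7, 6), (8, 8), (10, 9), (3, 11), (5, 15)]
Compute completion times and tardiness:
  Job 1: p=6, d=5, C=6, tardiness=max(0,6-5)=1
  Job 2: p=7, d=6, C=13, tardiness=max(0,13-6)=7
  Job 3: p=8, d=8, C=21, tardiness=max(0,21-8)=13
  Job 4: p=10, d=9, C=31, tardiness=max(0,31-9)=22
  Job 5: p=3, d=11, C=34, tardiness=max(0,34-11)=23
  Job 6: p=5, d=15, C=39, tardiness=max(0,39-15)=24
Total tardiness = 90

90


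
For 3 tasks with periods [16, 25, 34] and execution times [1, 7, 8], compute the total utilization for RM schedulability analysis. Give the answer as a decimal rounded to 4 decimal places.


Compute individual utilizations (exact fractions):
  Task 1: C/T = 1/16 (approx. 0.0625)
  Task 2: C/T = 7/25 (approx. 0.28)
  Task 3: C/T = 8/34 = 4/17 (approx. 0.2353)
Total utilization U = 1/16 + 7/25 + 4/17 = 3929/6800
Rounded to 4 decimal places: U = 0.5778
RM (Liu & Layland) bound for 3 tasks = 0.779763; compare with U = 3929/6800 (approx. 0.577794)
U <= bound, so schedulable by RM sufficient condition.

0.5778


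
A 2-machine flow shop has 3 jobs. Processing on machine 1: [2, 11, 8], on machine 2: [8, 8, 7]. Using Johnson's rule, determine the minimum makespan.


Apply Johnson's rule:
  Group 1 (a <= b): [(1, 2, 8)]
  Group 2 (a > b): [(2, 11, 8), (3, 8, 7)]
Optimal job order: [1, 2, 3]
Schedule:
  Job 1: M1 done at 2, M2 done at 10
  Job 2: M1 done at 13, M2 done at 21
  Job 3: M1 done at 21, M2 done at 28
Makespan = 28

28


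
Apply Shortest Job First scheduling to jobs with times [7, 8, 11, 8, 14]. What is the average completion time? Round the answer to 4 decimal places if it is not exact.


SJF order (ascending): [7, 8, 8, 11, 14]
Completion times:
  Job 1: burst=7, C=7
  Job 2: burst=8, C=15
  Job 3: burst=8, C=23
  Job 4: burst=11, C=34
  Job 5: burst=14, C=48
Average completion = 127/5 = 25.4

25.4


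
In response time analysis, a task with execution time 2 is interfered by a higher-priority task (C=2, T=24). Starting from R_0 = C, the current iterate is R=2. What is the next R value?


R_next = C + ceil(R_prev / T_hp) * C_hp
ceil(2 / 24) = ceil(0.0833) = 1
Interference = 1 * 2 = 2
R_next = 2 + 2 = 4

4


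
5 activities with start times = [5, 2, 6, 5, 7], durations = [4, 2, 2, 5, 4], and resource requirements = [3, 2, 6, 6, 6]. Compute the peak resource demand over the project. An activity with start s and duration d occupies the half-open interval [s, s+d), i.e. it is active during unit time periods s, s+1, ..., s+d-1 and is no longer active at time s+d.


Each activity i is active on [start_i, start_i + duration_i).
Compute total resource usage per time slot:
  t=0: active resources = [], total = 0
  t=1: active resources = [], total = 0
  t=2: active resources = [2], total = 2
  t=3: active resources = [2], total = 2
  t=4: active resources = [], total = 0
  t=5: active resources = [3, 6], total = 9
  t=6: active resources = [3, 6, 6], total = 15
  t=7: active resources = [3, 6, 6, 6], total = 21
  t=8: active resources = [3, 6, 6], total = 15
  t=9: active resources = [6, 6], total = 12
  t=10: active resources = [6], total = 6
Peak resource demand = 21

21


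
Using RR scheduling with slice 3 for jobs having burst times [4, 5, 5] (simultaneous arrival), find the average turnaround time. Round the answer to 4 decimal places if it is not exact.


Time quantum = 3
Execution trace:
  J1 runs 3 units, time = 3
  J2 runs 3 units, time = 6
  J3 runs 3 units, time = 9
  J1 runs 1 units, time = 10
  J2 runs 2 units, time = 12
  J3 runs 2 units, time = 14
Finish times: [10, 12, 14]
Average turnaround = 36/3 = 12.0

12.0


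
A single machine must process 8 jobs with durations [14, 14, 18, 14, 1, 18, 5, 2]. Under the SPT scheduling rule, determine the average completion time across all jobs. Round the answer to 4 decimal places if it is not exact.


Sort jobs by processing time (SPT order): [1, 2, 5, 14, 14, 14, 18, 18]
Compute completion times sequentially:
  Job 1: processing = 1, completes at 1
  Job 2: processing = 2, completes at 3
  Job 3: processing = 5, completes at 8
  Job 4: processing = 14, completes at 22
  Job 5: processing = 14, completes at 36
  Job 6: processing = 14, completes at 50
  Job 7: processing = 18, completes at 68
  Job 8: processing = 18, completes at 86
Sum of completion times = 274
Average completion time = 274/8 = 34.25

34.25


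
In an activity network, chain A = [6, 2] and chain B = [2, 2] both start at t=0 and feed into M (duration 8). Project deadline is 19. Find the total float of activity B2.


Forward pass: ES(B2) = sum of predecessors on chain B = 2
EF = ES + duration = 2 + 2 = 4
Backward pass: LF(M) = deadline = 19; LS(M) = 19 - 8 = 11
LF(B2) = LS(M) - sum(successors on chain B) = 11 - 0 = 11
LS = LF - duration = 11 - 2 = 9
Total float = LS - ES = 9 - 2 = 7

7


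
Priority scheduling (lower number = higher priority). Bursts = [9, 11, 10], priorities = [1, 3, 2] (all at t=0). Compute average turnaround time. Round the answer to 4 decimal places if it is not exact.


Sort by priority (ascending = highest first):
Order: [(1, 9), (2, 10), (3, 11)]
Completion times:
  Priority 1, burst=9, C=9
  Priority 2, burst=10, C=19
  Priority 3, burst=11, C=30
Average turnaround = 58/3 = 19.3333

19.3333


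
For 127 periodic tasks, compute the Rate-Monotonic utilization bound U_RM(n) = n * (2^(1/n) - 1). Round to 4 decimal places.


Compute 2^(1/127) = 1.0054727730
Subtract 1: 1.0054727730 - 1 = 0.0054727730
Multiply by n: 127 * 0.0054727730 = 0.6950421710
Round to 4 dp: 0.6950

0.6950


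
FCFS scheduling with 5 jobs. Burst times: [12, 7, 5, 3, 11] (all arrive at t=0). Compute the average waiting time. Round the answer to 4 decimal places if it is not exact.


FCFS order (as given): [12, 7, 5, 3, 11]
Waiting times:
  Job 1: wait = 0
  Job 2: wait = 12
  Job 3: wait = 19
  Job 4: wait = 24
  Job 5: wait = 27
Sum of waiting times = 82
Average waiting time = 82/5 = 16.4

16.4


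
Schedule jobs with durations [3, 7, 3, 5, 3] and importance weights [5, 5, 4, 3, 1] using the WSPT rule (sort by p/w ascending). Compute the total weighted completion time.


Compute p/w ratios and sort ascending (WSPT): [(3, 5), (3, 4), (7, 5), (5, 3), (3, 1)]
Compute weighted completion times:
  Job (p=3,w=5): C=3, w*C=5*3=15
  Job (p=3,w=4): C=6, w*C=4*6=24
  Job (p=7,w=5): C=13, w*C=5*13=65
  Job (p=5,w=3): C=18, w*C=3*18=54
  Job (p=3,w=1): C=21, w*C=1*21=21
Total weighted completion time = 179

179


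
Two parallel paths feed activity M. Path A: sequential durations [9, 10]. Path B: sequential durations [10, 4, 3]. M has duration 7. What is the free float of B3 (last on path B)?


ES(B3) = sum of predecessors on chain B = 14
EF(B3) = ES + duration = 14 + 3 = 17
Successor of B3 is M. ES(M) = max(sum(A), sum(B)) = max(19, 17) = 19
Free float = ES(successor) - EF(current) = 19 - 17 = 2

2


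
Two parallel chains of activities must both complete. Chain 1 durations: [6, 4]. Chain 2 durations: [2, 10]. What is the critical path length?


Path A total = 6 + 4 = 10
Path B total = 2 + 10 = 12
Critical path = longest path = max(10, 12) = 12

12


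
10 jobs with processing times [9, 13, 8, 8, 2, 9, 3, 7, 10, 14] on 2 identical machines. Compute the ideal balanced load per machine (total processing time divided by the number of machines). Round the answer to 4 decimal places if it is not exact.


Total processing time = 9 + 13 + 8 + 8 + 2 + 9 + 3 + 7 + 10 + 14 = 83
Number of machines = 2
Ideal balanced load = 83 / 2 = 41.5

41.5


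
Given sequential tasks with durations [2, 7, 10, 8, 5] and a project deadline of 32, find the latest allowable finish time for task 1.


LF(activity 1) = deadline - sum of successor durations
Successors: activities 2 through 5 with durations [7, 10, 8, 5]
Sum of successor durations = 30
LF = 32 - 30 = 2

2


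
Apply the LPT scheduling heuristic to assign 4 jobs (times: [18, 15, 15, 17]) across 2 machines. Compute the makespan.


Sort jobs in decreasing order (LPT): [18, 17, 15, 15]
Assign each job to the least loaded machine:
  Machine 1: jobs [18, 15], load = 33
  Machine 2: jobs [17, 15], load = 32
Makespan = max load = 33

33


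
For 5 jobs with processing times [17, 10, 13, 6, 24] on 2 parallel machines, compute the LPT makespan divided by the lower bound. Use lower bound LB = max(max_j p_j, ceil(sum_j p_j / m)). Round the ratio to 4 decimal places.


LPT order: [24, 17, 13, 10, 6]
Machine loads after assignment: [34, 36]
LPT makespan = 36
Lower bound = max(max_job, ceil(total/2)) = max(24, 35) = 35
Ratio = 36 / 35 = 1.0286

1.0286


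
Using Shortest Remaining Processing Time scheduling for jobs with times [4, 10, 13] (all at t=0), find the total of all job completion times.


Since all jobs arrive at t=0, SRPT equals SPT ordering.
SPT order: [4, 10, 13]
Completion times:
  Job 1: p=4, C=4
  Job 2: p=10, C=14
  Job 3: p=13, C=27
Total completion time = 4 + 14 + 27 = 45

45


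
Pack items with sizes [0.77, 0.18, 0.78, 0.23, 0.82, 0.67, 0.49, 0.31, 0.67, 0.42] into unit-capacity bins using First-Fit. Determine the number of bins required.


Place items sequentially using First-Fit:
  Item 0.77 -> new Bin 1
  Item 0.18 -> Bin 1 (now 0.95)
  Item 0.78 -> new Bin 2
  Item 0.23 -> new Bin 3
  Item 0.82 -> new Bin 4
  Item 0.67 -> Bin 3 (now 0.9)
  Item 0.49 -> new Bin 5
  Item 0.31 -> Bin 5 (now 0.8)
  Item 0.67 -> new Bin 6
  Item 0.42 -> new Bin 7
Total bins used = 7

7


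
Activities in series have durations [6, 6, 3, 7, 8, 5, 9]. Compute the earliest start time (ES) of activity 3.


Activity 3 starts after activities 1 through 2 complete.
Predecessor durations: [6, 6]
ES = 6 + 6 = 12

12


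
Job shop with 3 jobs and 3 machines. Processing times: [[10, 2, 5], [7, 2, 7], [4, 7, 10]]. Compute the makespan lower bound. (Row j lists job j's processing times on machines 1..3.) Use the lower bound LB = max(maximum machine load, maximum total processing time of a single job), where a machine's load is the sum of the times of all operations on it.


Machine loads:
  Machine 1: 10 + 7 + 4 = 21
  Machine 2: 2 + 2 + 7 = 11
  Machine 3: 5 + 7 + 10 = 22
Max machine load = 22
Job totals:
  Job 1: 17
  Job 2: 16
  Job 3: 21
Max job total = 21
Lower bound = max(22, 21) = 22

22


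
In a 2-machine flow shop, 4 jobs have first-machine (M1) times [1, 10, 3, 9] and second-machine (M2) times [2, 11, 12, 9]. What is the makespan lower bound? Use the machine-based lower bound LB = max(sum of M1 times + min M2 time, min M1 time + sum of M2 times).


LB1 = sum(M1 times) + min(M2 times) = 23 + 2 = 25
LB2 = min(M1 times) + sum(M2 times) = 1 + 34 = 35
Lower bound = max(LB1, LB2) = max(25, 35) = 35

35


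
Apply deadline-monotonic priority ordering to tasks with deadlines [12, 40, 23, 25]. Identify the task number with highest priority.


Sort tasks by relative deadline (ascending):
  Task 1: deadline = 12
  Task 3: deadline = 23
  Task 4: deadline = 25
  Task 2: deadline = 40
Priority order (highest first): [1, 3, 4, 2]
Highest priority task = 1

1


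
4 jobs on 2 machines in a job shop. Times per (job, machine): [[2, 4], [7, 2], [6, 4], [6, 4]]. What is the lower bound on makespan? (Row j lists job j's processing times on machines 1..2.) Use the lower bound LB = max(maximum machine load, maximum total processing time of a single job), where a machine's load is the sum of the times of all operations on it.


Machine loads:
  Machine 1: 2 + 7 + 6 + 6 = 21
  Machine 2: 4 + 2 + 4 + 4 = 14
Max machine load = 21
Job totals:
  Job 1: 6
  Job 2: 9
  Job 3: 10
  Job 4: 10
Max job total = 10
Lower bound = max(21, 10) = 21

21


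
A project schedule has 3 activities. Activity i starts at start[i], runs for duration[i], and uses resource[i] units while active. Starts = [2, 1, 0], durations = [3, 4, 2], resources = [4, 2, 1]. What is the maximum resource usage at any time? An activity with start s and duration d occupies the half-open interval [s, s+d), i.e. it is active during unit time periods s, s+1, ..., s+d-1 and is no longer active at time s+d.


Each activity i is active on [start_i, start_i + duration_i).
Compute total resource usage per time slot:
  t=0: active resources = [1], total = 1
  t=1: active resources = [2, 1], total = 3
  t=2: active resources = [4, 2], total = 6
  t=3: active resources = [4, 2], total = 6
  t=4: active resources = [4, 2], total = 6
Peak resource demand = 6

6


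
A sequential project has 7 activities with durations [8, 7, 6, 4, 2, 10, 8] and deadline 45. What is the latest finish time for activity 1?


LF(activity 1) = deadline - sum of successor durations
Successors: activities 2 through 7 with durations [7, 6, 4, 2, 10, 8]
Sum of successor durations = 37
LF = 45 - 37 = 8

8


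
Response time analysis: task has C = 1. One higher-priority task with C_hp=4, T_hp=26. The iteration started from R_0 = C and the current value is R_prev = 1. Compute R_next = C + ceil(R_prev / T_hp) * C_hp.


R_next = C + ceil(R_prev / T_hp) * C_hp
ceil(1 / 26) = ceil(0.0385) = 1
Interference = 1 * 4 = 4
R_next = 1 + 4 = 5

5


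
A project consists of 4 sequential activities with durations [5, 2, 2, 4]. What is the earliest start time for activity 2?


Activity 2 starts after activities 1 through 1 complete.
Predecessor durations: [5]
ES = 5 = 5

5


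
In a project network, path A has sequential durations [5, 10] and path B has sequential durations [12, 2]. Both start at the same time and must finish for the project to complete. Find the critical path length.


Path A total = 5 + 10 = 15
Path B total = 12 + 2 = 14
Critical path = longest path = max(15, 14) = 15

15


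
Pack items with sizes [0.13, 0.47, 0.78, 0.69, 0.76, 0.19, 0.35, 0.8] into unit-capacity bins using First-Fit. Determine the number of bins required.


Place items sequentially using First-Fit:
  Item 0.13 -> new Bin 1
  Item 0.47 -> Bin 1 (now 0.6)
  Item 0.78 -> new Bin 2
  Item 0.69 -> new Bin 3
  Item 0.76 -> new Bin 4
  Item 0.19 -> Bin 1 (now 0.79)
  Item 0.35 -> new Bin 5
  Item 0.8 -> new Bin 6
Total bins used = 6

6


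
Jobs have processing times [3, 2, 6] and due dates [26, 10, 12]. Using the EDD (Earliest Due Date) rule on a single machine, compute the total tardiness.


Sort by due date (EDD order): [(2, 10), (6, 12), (3, 26)]
Compute completion times and tardiness:
  Job 1: p=2, d=10, C=2, tardiness=max(0,2-10)=0
  Job 2: p=6, d=12, C=8, tardiness=max(0,8-12)=0
  Job 3: p=3, d=26, C=11, tardiness=max(0,11-26)=0
Total tardiness = 0

0


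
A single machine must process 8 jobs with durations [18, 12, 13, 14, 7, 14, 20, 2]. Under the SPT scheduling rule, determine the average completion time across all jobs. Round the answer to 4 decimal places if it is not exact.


Sort jobs by processing time (SPT order): [2, 7, 12, 13, 14, 14, 18, 20]
Compute completion times sequentially:
  Job 1: processing = 2, completes at 2
  Job 2: processing = 7, completes at 9
  Job 3: processing = 12, completes at 21
  Job 4: processing = 13, completes at 34
  Job 5: processing = 14, completes at 48
  Job 6: processing = 14, completes at 62
  Job 7: processing = 18, completes at 80
  Job 8: processing = 20, completes at 100
Sum of completion times = 356
Average completion time = 356/8 = 44.5

44.5


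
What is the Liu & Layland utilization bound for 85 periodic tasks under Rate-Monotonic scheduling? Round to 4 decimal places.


Compute 2^(1/85) = 1.0081880126
Subtract 1: 1.0081880126 - 1 = 0.0081880126
Multiply by n: 85 * 0.0081880126 = 0.6959810710
Round to 4 dp: 0.6960

0.6960


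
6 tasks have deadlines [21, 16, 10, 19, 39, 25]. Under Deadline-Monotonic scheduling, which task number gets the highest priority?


Sort tasks by relative deadline (ascending):
  Task 3: deadline = 10
  Task 2: deadline = 16
  Task 4: deadline = 19
  Task 1: deadline = 21
  Task 6: deadline = 25
  Task 5: deadline = 39
Priority order (highest first): [3, 2, 4, 1, 6, 5]
Highest priority task = 3

3


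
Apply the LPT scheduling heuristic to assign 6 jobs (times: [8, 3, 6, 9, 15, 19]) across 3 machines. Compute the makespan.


Sort jobs in decreasing order (LPT): [19, 15, 9, 8, 6, 3]
Assign each job to the least loaded machine:
  Machine 1: jobs [19], load = 19
  Machine 2: jobs [15, 6], load = 21
  Machine 3: jobs [9, 8, 3], load = 20
Makespan = max load = 21

21


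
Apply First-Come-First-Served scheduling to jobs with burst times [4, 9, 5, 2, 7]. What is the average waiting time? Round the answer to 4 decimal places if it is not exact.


FCFS order (as given): [4, 9, 5, 2, 7]
Waiting times:
  Job 1: wait = 0
  Job 2: wait = 4
  Job 3: wait = 13
  Job 4: wait = 18
  Job 5: wait = 20
Sum of waiting times = 55
Average waiting time = 55/5 = 11.0

11.0


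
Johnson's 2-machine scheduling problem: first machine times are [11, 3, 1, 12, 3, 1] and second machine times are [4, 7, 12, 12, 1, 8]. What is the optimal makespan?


Apply Johnson's rule:
  Group 1 (a <= b): [(3, 1, 12), (6, 1, 8), (2, 3, 7), (4, 12, 12)]
  Group 2 (a > b): [(1, 11, 4), (5, 3, 1)]
Optimal job order: [3, 6, 2, 4, 1, 5]
Schedule:
  Job 3: M1 done at 1, M2 done at 13
  Job 6: M1 done at 2, M2 done at 21
  Job 2: M1 done at 5, M2 done at 28
  Job 4: M1 done at 17, M2 done at 40
  Job 1: M1 done at 28, M2 done at 44
  Job 5: M1 done at 31, M2 done at 45
Makespan = 45

45


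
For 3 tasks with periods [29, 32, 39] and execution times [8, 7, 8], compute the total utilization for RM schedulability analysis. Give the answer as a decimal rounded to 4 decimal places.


Compute individual utilizations (exact fractions):
  Task 1: C/T = 8/29 (approx. 0.2759)
  Task 2: C/T = 7/32 (approx. 0.2188)
  Task 3: C/T = 8/39 (approx. 0.2051)
Total utilization U = 8/29 + 7/32 + 8/39 = 25325/36192
Rounded to 4 decimal places: U = 0.6997
RM (Liu & Layland) bound for 3 tasks = 0.779763; compare with U = 25325/36192 (approx. 0.699740)
U <= bound, so schedulable by RM sufficient condition.

0.6997


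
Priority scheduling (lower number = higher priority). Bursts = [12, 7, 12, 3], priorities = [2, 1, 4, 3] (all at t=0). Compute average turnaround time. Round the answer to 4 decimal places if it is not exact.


Sort by priority (ascending = highest first):
Order: [(1, 7), (2, 12), (3, 3), (4, 12)]
Completion times:
  Priority 1, burst=7, C=7
  Priority 2, burst=12, C=19
  Priority 3, burst=3, C=22
  Priority 4, burst=12, C=34
Average turnaround = 82/4 = 20.5

20.5


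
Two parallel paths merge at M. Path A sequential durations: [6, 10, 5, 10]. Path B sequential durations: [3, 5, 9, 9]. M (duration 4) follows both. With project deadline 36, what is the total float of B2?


Forward pass: ES(B2) = sum of predecessors on chain B = 3
EF = ES + duration = 3 + 5 = 8
Backward pass: LF(M) = deadline = 36; LS(M) = 36 - 4 = 32
LF(B2) = LS(M) - sum(successors on chain B) = 32 - 18 = 14
LS = LF - duration = 14 - 5 = 9
Total float = LS - ES = 9 - 3 = 6

6


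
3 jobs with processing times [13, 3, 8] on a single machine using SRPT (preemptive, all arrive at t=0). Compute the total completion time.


Since all jobs arrive at t=0, SRPT equals SPT ordering.
SPT order: [3, 8, 13]
Completion times:
  Job 1: p=3, C=3
  Job 2: p=8, C=11
  Job 3: p=13, C=24
Total completion time = 3 + 11 + 24 = 38

38


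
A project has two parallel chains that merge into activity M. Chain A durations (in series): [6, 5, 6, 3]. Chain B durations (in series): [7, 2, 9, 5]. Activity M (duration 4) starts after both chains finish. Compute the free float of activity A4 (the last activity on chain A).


ES(A4) = sum of predecessors on chain A = 17
EF(A4) = ES + duration = 17 + 3 = 20
Successor of A4 is M. ES(M) = max(sum(A), sum(B)) = max(20, 23) = 23
Free float = ES(successor) - EF(current) = 23 - 20 = 3

3


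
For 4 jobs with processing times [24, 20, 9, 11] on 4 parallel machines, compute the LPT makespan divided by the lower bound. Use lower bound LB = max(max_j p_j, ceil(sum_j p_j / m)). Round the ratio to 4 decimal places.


LPT order: [24, 20, 11, 9]
Machine loads after assignment: [24, 20, 11, 9]
LPT makespan = 24
Lower bound = max(max_job, ceil(total/4)) = max(24, 16) = 24
Ratio = 24 / 24 = 1.0

1.0


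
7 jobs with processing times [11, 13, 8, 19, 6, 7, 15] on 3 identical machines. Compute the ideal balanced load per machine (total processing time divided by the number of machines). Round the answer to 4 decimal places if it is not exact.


Total processing time = 11 + 13 + 8 + 19 + 6 + 7 + 15 = 79
Number of machines = 3
Ideal balanced load = 79 / 3 = 26.3333

26.3333


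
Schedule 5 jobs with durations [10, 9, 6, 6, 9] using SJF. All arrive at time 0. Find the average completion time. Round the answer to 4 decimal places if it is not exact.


SJF order (ascending): [6, 6, 9, 9, 10]
Completion times:
  Job 1: burst=6, C=6
  Job 2: burst=6, C=12
  Job 3: burst=9, C=21
  Job 4: burst=9, C=30
  Job 5: burst=10, C=40
Average completion = 109/5 = 21.8

21.8


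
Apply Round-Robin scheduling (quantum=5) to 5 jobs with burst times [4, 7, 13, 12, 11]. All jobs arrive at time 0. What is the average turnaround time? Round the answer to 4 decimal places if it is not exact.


Time quantum = 5
Execution trace:
  J1 runs 4 units, time = 4
  J2 runs 5 units, time = 9
  J3 runs 5 units, time = 14
  J4 runs 5 units, time = 19
  J5 runs 5 units, time = 24
  J2 runs 2 units, time = 26
  J3 runs 5 units, time = 31
  J4 runs 5 units, time = 36
  J5 runs 5 units, time = 41
  J3 runs 3 units, time = 44
  J4 runs 2 units, time = 46
  J5 runs 1 units, time = 47
Finish times: [4, 26, 44, 46, 47]
Average turnaround = 167/5 = 33.4

33.4


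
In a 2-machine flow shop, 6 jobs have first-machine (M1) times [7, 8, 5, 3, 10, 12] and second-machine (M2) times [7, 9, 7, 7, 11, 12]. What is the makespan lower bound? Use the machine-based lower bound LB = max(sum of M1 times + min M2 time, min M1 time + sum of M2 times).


LB1 = sum(M1 times) + min(M2 times) = 45 + 7 = 52
LB2 = min(M1 times) + sum(M2 times) = 3 + 53 = 56
Lower bound = max(LB1, LB2) = max(52, 56) = 56

56


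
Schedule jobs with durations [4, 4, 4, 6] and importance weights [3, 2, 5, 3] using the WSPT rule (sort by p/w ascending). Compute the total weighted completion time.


Compute p/w ratios and sort ascending (WSPT): [(4, 5), (4, 3), (4, 2), (6, 3)]
Compute weighted completion times:
  Job (p=4,w=5): C=4, w*C=5*4=20
  Job (p=4,w=3): C=8, w*C=3*8=24
  Job (p=4,w=2): C=12, w*C=2*12=24
  Job (p=6,w=3): C=18, w*C=3*18=54
Total weighted completion time = 122

122


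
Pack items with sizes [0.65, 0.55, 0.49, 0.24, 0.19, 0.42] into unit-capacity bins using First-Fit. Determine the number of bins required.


Place items sequentially using First-Fit:
  Item 0.65 -> new Bin 1
  Item 0.55 -> new Bin 2
  Item 0.49 -> new Bin 3
  Item 0.24 -> Bin 1 (now 0.89)
  Item 0.19 -> Bin 2 (now 0.74)
  Item 0.42 -> Bin 3 (now 0.91)
Total bins used = 3

3


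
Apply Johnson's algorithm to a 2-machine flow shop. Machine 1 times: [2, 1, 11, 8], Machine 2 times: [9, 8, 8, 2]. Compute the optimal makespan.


Apply Johnson's rule:
  Group 1 (a <= b): [(2, 1, 8), (1, 2, 9)]
  Group 2 (a > b): [(3, 11, 8), (4, 8, 2)]
Optimal job order: [2, 1, 3, 4]
Schedule:
  Job 2: M1 done at 1, M2 done at 9
  Job 1: M1 done at 3, M2 done at 18
  Job 3: M1 done at 14, M2 done at 26
  Job 4: M1 done at 22, M2 done at 28
Makespan = 28

28


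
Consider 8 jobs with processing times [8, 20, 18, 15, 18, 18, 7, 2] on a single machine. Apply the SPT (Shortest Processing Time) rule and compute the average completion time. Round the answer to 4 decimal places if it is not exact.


Sort jobs by processing time (SPT order): [2, 7, 8, 15, 18, 18, 18, 20]
Compute completion times sequentially:
  Job 1: processing = 2, completes at 2
  Job 2: processing = 7, completes at 9
  Job 3: processing = 8, completes at 17
  Job 4: processing = 15, completes at 32
  Job 5: processing = 18, completes at 50
  Job 6: processing = 18, completes at 68
  Job 7: processing = 18, completes at 86
  Job 8: processing = 20, completes at 106
Sum of completion times = 370
Average completion time = 370/8 = 46.25

46.25
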